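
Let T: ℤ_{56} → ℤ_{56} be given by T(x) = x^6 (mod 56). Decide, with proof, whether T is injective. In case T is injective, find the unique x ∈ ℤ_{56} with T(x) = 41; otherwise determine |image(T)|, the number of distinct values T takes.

T(1) = 1^6 = 1.
T(3): Repeated squaring mod 56: 3^1 ≡ 3, 3^2 ≡ 3² = 9, 3^4 ≡ 9² = 81 ≡ 25. Since 6 = 4 + 2, 3^6 ≡ 25·9: 25·9 = 225 ≡ 1. So 3^6 ≡ 1 (mod 56).
So T(1) = T(3) = 1 while 1 ≠ 3, therefore T is not injective.
Since T is not injective, we determine |image(T)|. Computing x^6 mod 56 for each x (by repeated squaring, reducing mod 56 at every step), the values T(0), T(1), …, T(55) are: 0, 1, 8, 1, 8, 1, 8, 49, 8, 1, 8, 1, 8, 1, 0, 1, 8, 1, 8, 1, 8, 49, 8, 1, 8, 1, 8, 1, 0, 1, 8, 1, 8, 1, 8, 49, 8, 1, 8, 1, 8, 1, 0, 1, 8, 1, 8, 1, 8, 49, 8, 1, 8, 1, 8, 1.
The distinct values are {0, 1, 8, 49}; there are 4 of them.

4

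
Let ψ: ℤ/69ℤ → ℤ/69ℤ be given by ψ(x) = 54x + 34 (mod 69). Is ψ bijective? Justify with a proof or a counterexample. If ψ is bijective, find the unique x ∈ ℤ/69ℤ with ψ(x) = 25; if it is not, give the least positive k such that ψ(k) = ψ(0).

Recall that ψ is injective if ψ(s) = ψ(t) implies s = t.
We have gcd(54, 69) = 3 > 1. Taking s = 0 and t = 23: ψ(0) = 34 and ψ(23) = 54·23 + 34 = 1276 ≡ 34 (mod 69).
So ψ(0) = ψ(23) while 0 ≠ 23, therefore ψ is not injective, hence not bijective.
Since ψ is not bijective, we find the least positive k with ψ(k) = ψ(0): this means 54k ≡ 0 (mod 69), i.e. 69 ∣ 54k. Since gcd(54, 69) = 3, dividing through by 3 this holds exactly when 23 ∣ 18k, and as gcd(18, 23) = 1, exactly when 23 ∣ k.
The smallest positive such k is 23.

23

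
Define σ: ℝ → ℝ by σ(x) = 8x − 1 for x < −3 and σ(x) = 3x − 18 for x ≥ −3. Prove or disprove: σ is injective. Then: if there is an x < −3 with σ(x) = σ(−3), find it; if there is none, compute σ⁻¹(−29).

-13/4

Both pieces are strictly increasing (slopes 8 and 3), so each is injective on its own interval.
The left piece maps (−∞, −3) onto (−∞, −25); the right piece maps [−3, ∞) onto [−27, ∞).
These images overlap. In particular σ(−3) = −27 (right piece), and solving 8x − 1 = −27 on the left piece gives x = −13/4 < −3.
So σ(−13/4) = σ(−3) with −13/4 ≠ −3, and σ is not injective. This x = −13/4 is the requested value below −3.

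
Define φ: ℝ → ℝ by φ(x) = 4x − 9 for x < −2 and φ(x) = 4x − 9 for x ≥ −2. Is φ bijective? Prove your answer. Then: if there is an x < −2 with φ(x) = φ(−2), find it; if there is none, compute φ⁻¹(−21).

-3

Both pieces are strictly increasing (slopes 4 and 4), so each is injective on its own interval.
The left piece maps (−∞, −2) onto (−∞, −17); the right piece maps [−2, ∞) onto [−17, ∞).
Since −17 = −17, the images partition ℝ: φ is injective and surjective, hence bijective.
Because the two images are disjoint, no x < −2 has φ(x) = φ(−2), so we compute φ⁻¹(−21): −21 lies in (−∞, −17), so solve 4x − 9 = −21: x = (−21 + 9)/4 = −3.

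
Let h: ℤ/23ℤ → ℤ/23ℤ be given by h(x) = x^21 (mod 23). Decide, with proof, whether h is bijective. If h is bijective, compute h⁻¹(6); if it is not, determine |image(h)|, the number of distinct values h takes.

Since 23 is prime, the nonzero elements of ℤ/23ℤ form a cyclic group of order 22.
As gcd(21, 22) = 1, raising to the 21st power is a bijection on this group: if s^21 ≡ t^21 then (st^{−1})^21 = 1, and the only element of order dividing gcd(21, 22) = 1 is 1, so s = t.
With h(0) = 0 this makes h injective on all of ℤ/23ℤ, hence bijective (finite equal-size domain and codomain). In particular h is bijective.
Since h is bijective, we find the preimage of 6. The inverse of x ↦ x^21 on (ℤ/23ℤ)^× is x ↦ x^21, because 21·21 = 441 = 20·22 + 1 ≡ 1 (mod 22) and x^{22} = 1 for x ≠ 0 (Fermat). So h⁻¹(6) = 6^21 mod 23.
Repeated squaring mod 23: 6^1 ≡ 6, 6^2 ≡ 6² = 36 ≡ 13, 6^4 ≡ 13² = 169 ≡ 8, 6^8 ≡ 8² = 64 ≡ 18, 6^16 ≡ 18² = 324 ≡ 2. Since 21 = 16 + 4 + 1, 6^21 ≡ 2·8·6: 2·8 = 16, then 16·6 = 96 ≡ 4. So 6^21 ≡ 4 (mod 23).
Hence h⁻¹(6) = 4.

4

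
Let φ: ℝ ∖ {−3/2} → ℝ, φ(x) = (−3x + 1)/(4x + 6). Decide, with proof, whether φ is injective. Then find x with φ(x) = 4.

-23/19

Suppose φ(x_1) = φ(x_2). Cross-multiplying: (−3x_1 + 1)(4x_2 + 6) = (−3x_2 + 1)(4x_1 + 6).
Expanding both sides and cancelling the symmetric terms leaves −22·(x_1 − x_2) = 0. Since −22 ≠ 0, x_1 = x_2. Thus φ is injective.
Solving φ(x) = 4: cross-multiplying gives −3x + 1 = 4(4x + 6), which rearranges to −19x = 23, so x = −23/19.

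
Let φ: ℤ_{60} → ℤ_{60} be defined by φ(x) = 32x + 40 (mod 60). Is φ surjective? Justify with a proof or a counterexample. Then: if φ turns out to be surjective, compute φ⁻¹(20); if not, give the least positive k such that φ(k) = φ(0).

15

Since gcd(32, 60) = 4, we have 32x ≡ 0 (mod 4) for all x, so φ(x) ≡ 0 (mod 4).
But 1 ≢ 0 (mod 4), so 1 ∈ ℤ_{60} has no preimage. So φ is not surjective.
Since φ is not surjective, we find the least positive k with φ(k) = φ(0): this means 32k ≡ 0 (mod 60), i.e. 60 ∣ 32k. Since gcd(32, 60) = 4, dividing through by 4 this holds exactly when 15 ∣ 8k, and as gcd(8, 15) = 1, exactly when 15 ∣ k.
The smallest positive such k is 15.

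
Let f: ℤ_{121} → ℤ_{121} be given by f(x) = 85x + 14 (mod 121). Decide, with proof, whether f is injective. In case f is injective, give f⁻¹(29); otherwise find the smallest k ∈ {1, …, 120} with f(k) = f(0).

Suppose f(a) = f(b) in ℤ_{121}. Then 85a + 14 ≡ 85b + 14 (mod 121), hence 85(a − b) ≡ 0 (mod 121).
Since gcd(85, 121) = 1, 85 is invertible modulo 121, thus a − b ≡ 0 (mod 121), i.e. a = b.
So f is injective.
We now compute 85⁻¹ mod 121 explicitly. Euclid's algorithm: 121 = 1·85 + 36, 85 = 2·36 + 13, 36 = 2·13 + 10, 13 = 1·10 + 3, 10 = 3·3 + 1; back-substituting gives 1 = 84·85 − 59·121, so 85⁻¹ ≡ 84 (mod 121).
Since f is injective, we compute f⁻¹(29): solve 85x + 14 ≡ 29 (mod 121), i.e. 85x ≡ 15 (mod 121).
Multiplying by 85⁻¹ = 84 gives x ≡ 84·15 = 1260 = 10·121 + 50 ≡ 50 (mod 121).
Check: f(50) = 85·50 + 14 = 4264 = 35·121 + 29 ≡ 29 (mod 121).

50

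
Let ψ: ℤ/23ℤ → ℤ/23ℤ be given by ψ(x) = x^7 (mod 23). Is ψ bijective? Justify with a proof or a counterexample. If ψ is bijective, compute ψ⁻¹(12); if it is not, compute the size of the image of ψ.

Since 23 is prime, the nonzero elements of ℤ/23ℤ form a cyclic group of order 22.
As gcd(7, 22) = 1, raising to the 7th power is a bijection on this group: if a^7 ≡ b^7 then (ab^{−1})^7 = 1, and the only element of order dividing gcd(7, 22) = 1 is 1, so a = b.
With ψ(0) = 0 this makes ψ injective on all of ℤ/23ℤ, hence bijective (finite equal-size domain and codomain). In particular ψ is bijective.
Since ψ is bijective, we find the preimage of 12. The inverse of x ↦ x^7 on (ℤ/23ℤ)^× is x ↦ x^19, because 7·19 = 133 = 6·22 + 1 ≡ 1 (mod 22) and x^{22} = 1 for x ≠ 0 (Fermat). So ψ⁻¹(12) = 12^19 mod 23.
Repeated squaring mod 23: 12^1 ≡ 12, 12^2 ≡ 12² = 144 ≡ 6, 12^4 ≡ 6² = 36 ≡ 13, 12^8 ≡ 13² = 169 ≡ 8, 12^16 ≡ 8² = 64 ≡ 18. Since 19 = 16 + 2 + 1, 12^19 ≡ 18·6·12: 18·6 = 108 ≡ 16, then 16·12 = 192 ≡ 8. So 12^19 ≡ 8 (mod 23).
Hence ψ⁻¹(12) = 8.

8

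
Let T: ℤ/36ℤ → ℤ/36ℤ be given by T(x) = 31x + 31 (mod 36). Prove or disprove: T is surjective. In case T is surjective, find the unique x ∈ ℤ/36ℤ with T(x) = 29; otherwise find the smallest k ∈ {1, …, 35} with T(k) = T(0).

Since gcd(31, 36) = 1, 31 is invertible modulo 36. Euclid's algorithm: 36 = 1·31 + 5, 31 = 6·5 + 1; back-substituting gives 1 = 7·31 − 6·36, so 31⁻¹ ≡ 7 (mod 36).
For any y ∈ ℤ/36ℤ, x = 7(y − 31) mod 36 satisfies T(x) = 31·7(y − 31) + 31 ≡ y (since 31·7 ≡ 1 mod 36). So every y has a preimage.
Hence T is surjective.
Since T is surjective, we compute T⁻¹(29): solve 31x + 31 ≡ 29 (mod 36), i.e. 31x ≡ 34 (mod 36).
Multiplying by 31⁻¹ = 7 gives x ≡ 7·34 = 238 = 6·36 + 22 ≡ 22 (mod 36).
Check: T(22) = 31·22 + 31 = 713 = 19·36 + 29 ≡ 29 (mod 36).

22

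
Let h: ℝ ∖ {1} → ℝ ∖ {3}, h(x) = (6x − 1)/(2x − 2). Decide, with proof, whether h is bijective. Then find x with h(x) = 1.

Suppose h(u) = h(v). Cross-multiplying: (6u − 1)(2v − 2) = (6v − 1)(2u − 2).
Expanding both sides and cancelling the symmetric terms leaves −10·(u − v) = 0. Since −10 ≠ 0, u = v. Thus h is injective.
For any y ≠ 3, solving y(2x − 2) = 6x − 1 for x gives a well-defined x ≠ 1. So h is surjective.
Hence h is bijective.
Solving h(x) = 1: cross-multiplying gives 6x − 1 = 1(2x − 2), which rearranges to 4x = −1, so x = −1/4.

-1/4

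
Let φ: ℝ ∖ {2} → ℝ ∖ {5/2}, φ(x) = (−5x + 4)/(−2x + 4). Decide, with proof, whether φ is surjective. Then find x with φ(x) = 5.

16/5

For any y ≠ 5/2, solving y(−2x + 4) = −5x + 4 for x gives a well-defined x ≠ 2. So φ is surjective.
Solving φ(x) = 5: cross-multiplying gives −5x + 4 = 5(−2x + 4), which rearranges to 5x = 16, so x = 16/5.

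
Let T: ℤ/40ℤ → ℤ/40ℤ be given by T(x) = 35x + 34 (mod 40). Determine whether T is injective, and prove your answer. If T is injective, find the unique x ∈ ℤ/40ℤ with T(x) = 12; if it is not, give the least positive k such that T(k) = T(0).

8

Recall: T is injective when T(s) = T(t) forces s = t.
We have gcd(35, 40) = 5 > 1. Taking s = 0 and t = 8: T(0) = 34 and T(8) = 35·8 + 34 = 314 ≡ 34 (mod 40).
So T(0) = T(8) while 0 ≠ 8, hence T is not injective.
Since T is not injective, we find the least positive k with T(k) = T(0): this means 35k ≡ 0 (mod 40), i.e. 40 ∣ 35k. Since gcd(35, 40) = 5, dividing through by 5 this holds exactly when 8 ∣ 7k, and as gcd(7, 8) = 1, exactly when 8 ∣ k.
The smallest positive such k is 8.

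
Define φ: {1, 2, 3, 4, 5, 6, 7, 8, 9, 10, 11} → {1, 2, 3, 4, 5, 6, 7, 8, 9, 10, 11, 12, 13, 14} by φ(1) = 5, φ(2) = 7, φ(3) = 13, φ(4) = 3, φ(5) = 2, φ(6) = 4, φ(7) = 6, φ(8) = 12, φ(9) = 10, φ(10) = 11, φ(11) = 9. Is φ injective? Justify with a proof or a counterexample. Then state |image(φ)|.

The values φ(1), …, φ(11) are 5, 7, 13, 3, 2, 4, 6, 12, 10, 11, 9 — all distinct.
So φ(s) = φ(t) only when s = t, and φ is injective.
The image of φ is {2, 3, 4, 5, 6, 7, 9, 10, 11, 12, 13}, which has 11 elements.

11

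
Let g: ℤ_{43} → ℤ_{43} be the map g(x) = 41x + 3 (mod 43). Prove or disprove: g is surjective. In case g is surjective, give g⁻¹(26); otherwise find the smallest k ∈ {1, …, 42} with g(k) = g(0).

10

Since gcd(41, 43) = 1, 41 is invertible modulo 43. Euclid's algorithm: 43 = 1·41 + 2, 41 = 20·2 + 1; back-substituting gives 1 = 21·41 − 20·43, so 41⁻¹ ≡ 21 (mod 43).
For any y ∈ ℤ_{43}, x = 21(y − 3) mod 43 satisfies g(x) = 41·21(y − 3) + 3 ≡ y (since 41·21 ≡ 1 mod 43). So every y has a preimage.
Therefore g is surjective.
Since g is surjective, we compute g⁻¹(26): solve 41x + 3 ≡ 26 (mod 43), i.e. 41x ≡ 23 (mod 43).
Multiplying by 41⁻¹ = 21 gives x ≡ 21·23 = 483 = 11·43 + 10 ≡ 10 (mod 43).
Check: g(10) = 41·10 + 3 = 413 = 9·43 + 26 ≡ 26 (mod 43).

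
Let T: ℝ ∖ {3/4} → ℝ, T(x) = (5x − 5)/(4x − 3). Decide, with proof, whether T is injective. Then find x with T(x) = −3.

14/17

Suppose T(x_1) = T(x_2). Cross-multiplying: (5x_1 − 5)(4x_2 − 3) = (5x_2 − 5)(4x_1 − 3).
Expanding both sides and cancelling the symmetric terms leaves 5·(x_1 − x_2) = 0. Since 5 ≠ 0, x_1 = x_2. Therefore T is injective.
Solving T(x) = −3: cross-multiplying gives 5x − 5 = −3(4x − 3), which rearranges to 17x = 14, so x = 14/17.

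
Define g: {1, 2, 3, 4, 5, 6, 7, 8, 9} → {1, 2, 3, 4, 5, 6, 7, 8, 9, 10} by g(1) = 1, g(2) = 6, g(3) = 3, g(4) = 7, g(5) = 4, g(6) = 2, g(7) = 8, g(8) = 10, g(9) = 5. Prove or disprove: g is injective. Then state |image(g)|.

9

The values g(1), …, g(9) are 1, 6, 3, 7, 4, 2, 8, 10, 5 — all distinct.
So g(a) = g(b) only when a = b, and g is injective.
The image of g is {1, 2, 3, 4, 5, 6, 7, 8, 10}, which has 9 elements.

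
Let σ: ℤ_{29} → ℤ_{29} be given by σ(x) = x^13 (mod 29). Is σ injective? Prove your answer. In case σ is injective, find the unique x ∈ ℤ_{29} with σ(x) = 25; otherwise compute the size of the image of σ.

7

Since 29 is prime, the nonzero elements of ℤ_{29} form a cyclic group of order 28.
As gcd(13, 28) = 1, raising to the 13th power is a bijection on this group: if s^13 ≡ t^13 then (st^{−1})^13 = 1, and the only element of order dividing gcd(13, 28) = 1 is 1, so s = t.
With σ(0) = 0 this makes σ injective on all of ℤ_{29}, hence bijective (finite equal-size domain and codomain). In particular σ is injective.
Since σ is injective, we find the preimage of 25. The inverse of x ↦ x^13 on (ℤ_{29})^× is x ↦ x^13, because 13·13 = 169 = 6·28 + 1 ≡ 1 (mod 28) and x^{28} = 1 for x ≠ 0 (Fermat). So σ⁻¹(25) = 25^13 mod 29.
Repeated squaring mod 29: 25^1 ≡ 25, 25^2 ≡ 25² = 625 ≡ 16, 25^4 ≡ 16² = 256 ≡ 24, 25^8 ≡ 24² = 576 ≡ 25. Since 13 = 8 + 4 + 1, 25^13 ≡ 25·24·25: 25·24 = 600 ≡ 20, then 20·25 = 500 ≡ 7. So 25^13 ≡ 7 (mod 29).
Hence σ⁻¹(25) = 7.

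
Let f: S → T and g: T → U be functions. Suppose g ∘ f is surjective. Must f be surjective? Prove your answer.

No. Take S = {1}, T = {1, 2, 3, 4}, U = {1}, f(a) = 1 for every a ∈ S, and g(b) = 1 for every b ∈ T.
Then g ∘ f is surjective onto {1}, but 4 ∈ T has no preimage under f, so f is not surjective.

not surjective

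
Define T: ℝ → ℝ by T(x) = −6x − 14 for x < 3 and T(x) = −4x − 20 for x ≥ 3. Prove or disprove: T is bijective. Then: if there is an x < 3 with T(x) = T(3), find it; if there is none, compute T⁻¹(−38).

Both pieces are strictly decreasing (slopes −6 and −4), so each is injective on its own interval.
The left piece maps (−∞, 3) onto (−32, ∞); the right piece maps [3, ∞) onto (−∞, −32].
Since −32 = −32, the images partition ℝ: T is injective and surjective, hence bijective.
Because the two images are disjoint, no x < 3 has T(x) = T(3), so we compute T⁻¹(−38): −38 lies in (−∞, −32], so solve −4x − 20 = −38: x = (−38 + 20)/(−4) = 9/2.

9/2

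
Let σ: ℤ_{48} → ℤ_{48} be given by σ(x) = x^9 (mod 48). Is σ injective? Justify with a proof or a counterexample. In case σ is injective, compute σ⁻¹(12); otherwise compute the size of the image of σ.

27

σ(0) = 0^9 = 0.
σ(6): Repeated squaring mod 48: 6^1 ≡ 6, 6^2 ≡ 6² = 36, 6^4 ≡ 36² = 1296 ≡ 0, 6^8 ≡ 0² = 0. Since 9 = 8 + 1, 6^9 ≡ 0·6: 0·6 = 0. So 6^9 ≡ 0 (mod 48).
So σ(0) = σ(6) = 0 while 0 ≠ 6, hence σ is not injective.
Since σ is not injective, we determine |image(σ)|. Computing x^9 mod 48 for each x (by repeated squaring, reducing mod 48 at every step), the values σ(0), σ(1), …, σ(47) are: 0, 1, 32, 3, 16, 5, 0, 7, 32, 9, 16, 11, 0, 13, 32, 15, 16, 17, 0, 19, 32, 21, 16, 23, 0, 25, 32, 27, 16, 29, 0, 31, 32, 33, 16, 35, 0, 37, 32, 39, 16, 41, 0, 43, 32, 45, 16, 47.
The distinct values are {0, 1, 3, 5, 7, 9, 11, 13, 15, 16, 17, 19, 21, 23, 25, 27, 29, 31, 32, 33, 35, 37, 39, 41, 43, 45, 47}; there are 27 of them.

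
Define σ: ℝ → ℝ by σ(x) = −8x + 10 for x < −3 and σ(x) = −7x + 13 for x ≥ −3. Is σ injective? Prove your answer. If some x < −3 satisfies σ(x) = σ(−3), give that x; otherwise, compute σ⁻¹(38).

Both pieces are strictly decreasing (slopes −8 and −7), so each is injective on its own interval.
The left piece maps (−∞, −3) onto (34, ∞); the right piece maps [−3, ∞) onto (−∞, 34].
These images are disjoint, so no value is attained by both pieces. So σ is injective.
Because the two images are disjoint, no x < −3 has σ(x) = σ(−3), so we compute σ⁻¹(38): 38 lies in (34, ∞), so solve −8x + 10 = 38: x = (38 − 10)/(−8) = −7/2.

-7/2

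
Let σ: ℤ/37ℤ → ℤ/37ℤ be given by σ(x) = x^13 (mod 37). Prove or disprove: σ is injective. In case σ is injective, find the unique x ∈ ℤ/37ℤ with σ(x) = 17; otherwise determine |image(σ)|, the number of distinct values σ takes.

22

Since 37 is prime, the nonzero elements of ℤ/37ℤ form a cyclic group of order 36.
As gcd(13, 36) = 1, raising to the 13th power is a bijection on this group: if x_1^13 ≡ x_2^13 then (x_1x_2^{−1})^13 = 1, and the only element of order dividing gcd(13, 36) = 1 is 1, so x_1 = x_2.
With σ(0) = 0 this makes σ injective on all of ℤ/37ℤ, hence bijective (finite equal-size domain and codomain). In particular σ is injective.
Since σ is injective, we find the preimage of 17. The inverse of x ↦ x^13 on (ℤ/37ℤ)^× is x ↦ x^25, because 13·25 = 325 = 9·36 + 1 ≡ 1 (mod 36) and x^{36} = 1 for x ≠ 0 (Fermat). So σ⁻¹(17) = 17^25 mod 37.
Repeated squaring mod 37: 17^1 ≡ 17, 17^2 ≡ 17² = 289 ≡ 30, 17^4 ≡ 30² = 900 ≡ 12, 17^8 ≡ 12² = 144 ≡ 33, 17^16 ≡ 33² = 1089 ≡ 16. Since 25 = 16 + 8 + 1, 17^25 ≡ 16·33·17: 16·33 = 528 ≡ 10, then 10·17 = 170 ≡ 22. So 17^25 ≡ 22 (mod 37).
Hence σ⁻¹(17) = 22.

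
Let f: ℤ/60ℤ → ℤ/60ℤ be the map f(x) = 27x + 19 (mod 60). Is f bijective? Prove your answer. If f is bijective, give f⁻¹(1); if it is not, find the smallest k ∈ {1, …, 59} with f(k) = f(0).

20

We have gcd(27, 60) = 3 > 1. Taking s = 0 and t = 20: f(0) = 19 and f(20) = 27·20 + 19 = 559 ≡ 19 (mod 60).
So f(0) = f(20) while 0 ≠ 20, hence f is not injective, hence not bijective.
Since f is not bijective, we find the least positive k with f(k) = f(0): this means 27k ≡ 0 (mod 60), i.e. 60 ∣ 27k. Since gcd(27, 60) = 3, dividing through by 3 this holds exactly when 20 ∣ 9k, and as gcd(9, 20) = 1, exactly when 20 ∣ k.
The smallest positive such k is 20.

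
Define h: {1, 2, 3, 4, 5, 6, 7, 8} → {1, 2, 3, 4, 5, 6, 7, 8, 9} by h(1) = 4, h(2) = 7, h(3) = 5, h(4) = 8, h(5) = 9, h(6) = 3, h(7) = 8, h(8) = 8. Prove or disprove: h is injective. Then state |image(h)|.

h(4) = 8 = h(7) with 4 ≠ 7, so h is not injective.
The image of h is {3, 4, 5, 7, 8, 9}, which has 6 elements.

6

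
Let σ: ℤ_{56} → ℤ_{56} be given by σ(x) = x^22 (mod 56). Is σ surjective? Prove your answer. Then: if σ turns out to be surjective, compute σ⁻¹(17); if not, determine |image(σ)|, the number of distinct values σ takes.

8

σ(6): Repeated squaring mod 56: 6^1 ≡ 6, 6^2 ≡ 6² = 36, 6^4 ≡ 36² = 1296 ≡ 8, 6^8 ≡ 8² = 64 ≡ 8, 6^16 ≡ 8² = 64 ≡ 8. Since 22 = 16 + 4 + 2, 6^22 ≡ 8·8·36: 8·8 = 64 ≡ 8, then 8·36 = 288 ≡ 8. So 6^22 ≡ 8 (mod 56).
σ(8): Repeated squaring mod 56: 8^1 ≡ 8, 8^2 ≡ 8² = 64 ≡ 8, 8^4 ≡ 8² = 64 ≡ 8, 8^8 ≡ 8² = 64 ≡ 8, 8^16 ≡ 8² = 64 ≡ 8. Since 22 = 16 + 4 + 2, 8^22 ≡ 8·8·8: 8·8 = 64 ≡ 8, then 8·8 = 64 ≡ 8. So 8^22 ≡ 8 (mod 56).
So σ(6) = σ(8) = 8 while 6 ≠ 8, thus σ is not injective.
A non-injective map from the 56-element set ℤ_{56} to itself takes at most 55 distinct values, so it cannot be surjective. Thus σ is not surjective.
Since σ is not surjective, we determine |image(σ)|. Computing x^22 mod 56 for each x (by repeated squaring, reducing mod 56 at every step), the values σ(0), σ(1), …, σ(55) are: 0, 1, 16, 25, 32, 9, 8, 49, 8, 9, 32, 25, 16, 1, 0, 1, 16, 25, 32, 9, 8, 49, 8, 9, 32, 25, 16, 1, 0, 1, 16, 25, 32, 9, 8, 49, 8, 9, 32, 25, 16, 1, 0, 1, 16, 25, 32, 9, 8, 49, 8, 9, 32, 25, 16, 1.
The distinct values are {0, 1, 8, 9, 16, 25, 32, 49}; there are 8 of them.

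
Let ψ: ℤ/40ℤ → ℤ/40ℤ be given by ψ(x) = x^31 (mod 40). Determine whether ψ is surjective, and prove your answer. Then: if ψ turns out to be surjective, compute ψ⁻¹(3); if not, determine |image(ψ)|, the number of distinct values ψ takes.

ψ(0) = 0^31 = 0.
ψ(10): Repeated squaring mod 40: 10^1 ≡ 10, 10^2 ≡ 10² = 100 ≡ 20, 10^4 ≡ 20² = 400 ≡ 0, 10^8 ≡ 0² = 0, 10^16 ≡ 0² = 0. Since 31 = 16 + 8 + 4 + 2 + 1, 10^31 ≡ 0·0·0·20·10: 0·0 = 0, then 0·0 = 0, then 0·20 = 0, then 0·10 = 0. So 10^31 ≡ 0 (mod 40).
So ψ(0) = ψ(10) = 0 while 0 ≠ 10, hence ψ is not injective.
A non-injective map from the 40-element set ℤ/40ℤ to itself takes at most 39 distinct values, so it cannot be surjective. Thus ψ is not surjective.
Since ψ is not surjective, we determine |image(ψ)|. Computing x^31 mod 40 for each x (by repeated squaring, reducing mod 40 at every step), the values ψ(0), ψ(1), …, ψ(39) are: 0, 1, 8, 27, 24, 5, 16, 23, 32, 9, 0, 11, 8, 37, 24, 15, 16, 33, 32, 19, 0, 21, 8, 7, 24, 25, 16, 3, 32, 29, 0, 31, 8, 17, 24, 35, 16, 13, 32, 39.
The distinct values are {0, 1, 3, 5, 7, 8, 9, 11, 13, 15, 16, 17, 19, 21, 23, 24, 25, 27, 29, 31, 32, 33, 35, 37, 39}; there are 25 of them.

25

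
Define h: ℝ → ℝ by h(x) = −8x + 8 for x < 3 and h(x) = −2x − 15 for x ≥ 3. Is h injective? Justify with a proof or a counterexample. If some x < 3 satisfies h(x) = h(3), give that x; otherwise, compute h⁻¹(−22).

7/2

Both pieces are strictly decreasing (slopes −8 and −2), so each is injective on its own interval.
The left piece maps (−∞, 3) onto (−16, ∞); the right piece maps [3, ∞) onto (−∞, −21].
These images are disjoint, so no value is attained by both pieces. So h is injective.
Because the two images are disjoint, no x < 3 has h(x) = h(3), so we compute h⁻¹(−22): −22 lies in (−∞, −21], so solve −2x − 15 = −22: x = (−22 + 15)/(−2) = 7/2.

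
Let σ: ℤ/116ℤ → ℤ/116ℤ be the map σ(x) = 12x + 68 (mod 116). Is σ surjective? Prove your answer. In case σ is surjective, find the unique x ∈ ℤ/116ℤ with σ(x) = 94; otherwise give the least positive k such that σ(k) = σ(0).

29

Since gcd(12, 116) = 4, we have 12x ≡ 0 (mod 4) for all x, so σ(x) ≡ 0 (mod 4).
But 1 ≢ 0 (mod 4), so 1 ∈ ℤ/116ℤ has no preimage. Thus σ is not surjective.
Since σ is not surjective, we find the least positive k with σ(k) = σ(0): this means 12k ≡ 0 (mod 116), i.e. 116 ∣ 12k. Since gcd(12, 116) = 4, dividing through by 4 this holds exactly when 29 ∣ 3k, and as gcd(3, 29) = 1, exactly when 29 ∣ k.
The smallest positive such k is 29.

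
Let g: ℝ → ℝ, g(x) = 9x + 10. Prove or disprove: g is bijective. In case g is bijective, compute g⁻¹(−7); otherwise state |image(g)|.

-17/9

Recall: injectivity means: for all x_1, x_2 in the domain, g(x_1) = g(x_2) implies x_1 = x_2.
Suppose g(x_1) = g(x_2). Then 9x_1 + 10 = 9x_2 + 10, hence 9x_1 = 9x_2, hence x_1 = x_2.
For any y ∈ ℝ, x = (y − 10)/9 satisfies g(x) = y.
So g is bijective.
Since g is bijective, we compute g⁻¹(−7) = (−7 − 10)/9 = −17/9.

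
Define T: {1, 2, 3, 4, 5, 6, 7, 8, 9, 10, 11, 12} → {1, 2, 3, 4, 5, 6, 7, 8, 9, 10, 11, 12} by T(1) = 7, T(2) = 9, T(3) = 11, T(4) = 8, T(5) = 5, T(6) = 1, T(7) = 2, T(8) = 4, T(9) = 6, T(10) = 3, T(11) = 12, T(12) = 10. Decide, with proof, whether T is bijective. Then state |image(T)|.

The values 7, 9, 11, 8, 5, 1, 2, 4, 6, 3, 12, 10 are a permutation of {1, 2, 3, 4, 5, 6, 7, 8, 9, 10, 11, 12}: each element appears exactly once.
So T is injective and surjective, hence bijective.
The image of T is {1, 2, 3, 4, 5, 6, 7, 8, 9, 10, 11, 12}, which has 12 elements.

12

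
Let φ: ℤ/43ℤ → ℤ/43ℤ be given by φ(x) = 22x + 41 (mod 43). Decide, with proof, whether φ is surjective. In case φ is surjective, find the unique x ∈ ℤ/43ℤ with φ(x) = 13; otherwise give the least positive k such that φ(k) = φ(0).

30

Since gcd(22, 43) = 1, 22 is invertible modulo 43. Euclid's algorithm: 43 = 1·22 + 21, 22 = 1·21 + 1; back-substituting gives 1 = 2·22 − 1·43, so 22⁻¹ ≡ 2 (mod 43).
For any y ∈ ℤ/43ℤ, x = 2(y − 41) mod 43 satisfies φ(x) = 22·2(y − 41) + 41 ≡ y (since 22·2 ≡ 1 mod 43). So every y has a preimage.
Hence φ is surjective.
Since φ is surjective, we compute φ⁻¹(13): solve 22x + 41 ≡ 13 (mod 43), i.e. 22x ≡ 15 (mod 43).
Multiplying by 22⁻¹ = 2 gives x ≡ 2·15 = 30 ≡ 30 (mod 43).
Check: φ(30) = 22·30 + 41 = 701 = 16·43 + 13 ≡ 13 (mod 43).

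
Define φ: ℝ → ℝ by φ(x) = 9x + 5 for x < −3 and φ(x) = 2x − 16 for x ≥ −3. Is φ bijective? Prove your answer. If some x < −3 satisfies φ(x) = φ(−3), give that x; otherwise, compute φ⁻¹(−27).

-32/9

Both pieces are strictly increasing (slopes 9 and 2), so each is injective on its own interval.
The left piece maps (−∞, −3) onto (−∞, −22); the right piece maps [−3, ∞) onto [−22, ∞).
Since −22 = −22, the images partition ℝ: φ is injective and surjective, hence bijective.
Because the two images are disjoint, no x < −3 has φ(x) = φ(−3), so we compute φ⁻¹(−27): −27 lies in (−∞, −22), so solve 9x + 5 = −27: x = (−27 − 5)/9 = −32/9.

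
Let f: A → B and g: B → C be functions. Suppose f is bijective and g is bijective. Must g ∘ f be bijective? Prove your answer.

bijective

Injectivity: if g(f(x_1)) = g(f(x_2)) then f(x_1) = f(x_2) (g injective) so x_1 = x_2 (f injective).
Surjectivity: for c ∈ C pick b with g(b) = c, then a with f(a) = b; then (g ∘ f)(a) = c.
So g ∘ f is bijective.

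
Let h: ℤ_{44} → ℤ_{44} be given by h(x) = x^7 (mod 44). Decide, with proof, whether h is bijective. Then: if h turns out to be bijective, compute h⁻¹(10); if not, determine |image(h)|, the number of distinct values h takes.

h(0) = 0^7 = 0.
h(22): Repeated squaring mod 44: 22^1 ≡ 22, 22^2 ≡ 22² = 484 ≡ 0, 22^4 ≡ 0² = 0. Since 7 = 4 + 2 + 1, 22^7 ≡ 0·0·22: 0·0 = 0, then 0·22 = 0. So 22^7 ≡ 0 (mod 44).
So h(0) = h(22) = 0 while 0 ≠ 22, therefore h is not injective, hence not bijective.
Since h is not bijective, we determine |image(h)|. Computing x^7 mod 44 for each x (by repeated squaring, reducing mod 44 at every step), the values h(0), h(1), …, h(43) are: 0, 1, 40, 31, 16, 25, 8, 39, 24, 37, 32, 11, 12, 29, 20, 27, 36, 41, 28, 35, 4, 21, 0, 23, 40, 9, 16, 3, 8, 17, 24, 15, 32, 33, 12, 7, 20, 5, 36, 19, 28, 13, 4, 43.
The distinct values are {0, 1, 3, 4, 5, 7, 8, 9, 11, 12, 13, 15, 16, 17, 19, 20, 21, 23, 24, 25, 27, 28, 29, 31, 32, 33, 35, 36, 37, 39, 40, 41, 43}; there are 33 of them.

33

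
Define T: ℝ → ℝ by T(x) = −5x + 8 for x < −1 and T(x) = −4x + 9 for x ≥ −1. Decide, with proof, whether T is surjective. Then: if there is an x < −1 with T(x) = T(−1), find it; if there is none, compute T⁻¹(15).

Both pieces are strictly decreasing (slopes −5 and −4), so each is injective on its own interval.
The left piece maps (−∞, −1) onto (13, ∞); the right piece maps [−1, ∞) onto (−∞, 13].
These images together cover ℝ, so T is surjective.
Because the two images are disjoint, no x < −1 has T(x) = T(−1), so we compute T⁻¹(15): 15 lies in (13, ∞), so solve −5x + 8 = 15: x = (15 − 8)/(−5) = −7/5.

-7/5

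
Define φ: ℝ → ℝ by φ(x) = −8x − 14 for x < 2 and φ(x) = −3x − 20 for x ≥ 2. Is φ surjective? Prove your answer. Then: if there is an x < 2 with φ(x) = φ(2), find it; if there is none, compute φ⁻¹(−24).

3/2

Both pieces are strictly decreasing (slopes −8 and −3), so each is injective on its own interval.
The left piece maps (−∞, 2) onto (−30, ∞); the right piece maps [2, ∞) onto (−∞, −26].
The union (−30, ∞) ∪ (−∞, −26] covers ℝ, so φ is surjective.
For the follow-up: the images overlap, so an x < 2 with φ(x) = φ(2) exists. φ(2) = −26; solving −8x − 14 = −26 for x < 2 gives x = (−26 + 14)/(−8) = 3/2.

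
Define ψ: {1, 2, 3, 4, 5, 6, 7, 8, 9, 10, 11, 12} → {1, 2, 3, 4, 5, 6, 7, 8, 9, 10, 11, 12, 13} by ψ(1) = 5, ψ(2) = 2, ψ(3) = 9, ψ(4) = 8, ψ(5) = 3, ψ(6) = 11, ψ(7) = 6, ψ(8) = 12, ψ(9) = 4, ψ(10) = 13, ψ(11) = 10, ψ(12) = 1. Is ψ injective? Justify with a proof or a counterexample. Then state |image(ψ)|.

12

The values ψ(1), …, ψ(12) are 5, 2, 9, 8, 3, 11, 6, 12, 4, 13, 10, 1 — all distinct.
So ψ(u) = ψ(v) only when u = v, and ψ is injective.
The image of ψ is {1, 2, 3, 4, 5, 6, 8, 9, 10, 11, 12, 13}, which has 12 elements.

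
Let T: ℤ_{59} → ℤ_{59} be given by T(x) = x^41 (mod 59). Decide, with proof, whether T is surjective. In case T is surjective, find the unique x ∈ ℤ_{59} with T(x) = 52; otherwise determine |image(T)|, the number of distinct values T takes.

13

Since 59 is prime, the nonzero elements of ℤ_{59} form a cyclic group of order 58.
As gcd(41, 58) = 1, raising to the 41st power is a bijection on this group: if x_1^41 ≡ x_2^41 then (x_1x_2^{−1})^41 = 1, and the only element of order dividing gcd(41, 58) = 1 is 1, so x_1 = x_2.
With T(0) = 0 this makes T injective on all of ℤ_{59}, hence bijective (finite equal-size domain and codomain). In particular T is surjective.
Since T is surjective, we find the preimage of 52. The inverse of x ↦ x^41 on (ℤ_{59})^× is x ↦ x^17, because 41·17 = 697 = 12·58 + 1 ≡ 1 (mod 58) and x^{58} = 1 for x ≠ 0 (Fermat). So T⁻¹(52) = 52^17 mod 59.
Repeated squaring mod 59: 52^1 ≡ 52, 52^2 ≡ 52² = 2704 ≡ 49, 52^4 ≡ 49² = 2401 ≡ 41, 52^8 ≡ 41² = 1681 ≡ 29, 52^16 ≡ 29² = 841 ≡ 15. Since 17 = 16 + 1, 52^17 ≡ 15·52: 15·52 = 780 ≡ 13. So 52^17 ≡ 13 (mod 59).
Hence T⁻¹(52) = 13.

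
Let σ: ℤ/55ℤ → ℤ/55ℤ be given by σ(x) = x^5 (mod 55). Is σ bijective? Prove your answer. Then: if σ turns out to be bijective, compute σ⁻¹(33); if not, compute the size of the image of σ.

15

σ(2): Repeated squaring mod 55: 2^1 ≡ 2, 2^2 ≡ 2² = 4, 2^4 ≡ 4² = 16. Since 5 = 4 + 1, 2^5 ≡ 16·2: 16·2 = 32. So 2^5 ≡ 32 (mod 55).
σ(7): Repeated squaring mod 55: 7^1 ≡ 7, 7^2 ≡ 7² = 49, 7^4 ≡ 49² = 2401 ≡ 36. Since 5 = 4 + 1, 7^5 ≡ 36·7: 36·7 = 252 ≡ 32. So 7^5 ≡ 32 (mod 55).
So σ(2) = σ(7) = 32 while 2 ≠ 7, therefore σ is not injective, hence not bijective.
Since σ is not bijective, we determine |image(σ)|. Computing x^5 mod 55 for each x (by repeated squaring, reducing mod 55 at every step), the values σ(0), σ(1), …, σ(54) are: 0, 1, 32, 23, 34, 45, 21, 32, 43, 34, 10, 11, 12, 43, 34, 45, 1, 32, 43, 54, 45, 21, 22, 23, 54, 45, 1, 12, 43, 54, 10, 1, 32, 33, 34, 10, 1, 12, 23, 54, 10, 21, 12, 43, 44, 45, 21, 12, 23, 34, 10, 21, 32, 23, 54.
The distinct values are {0, 1, 10, 11, 12, 21, 22, 23, 32, 33, 34, 43, 44, 45, 54}; there are 15 of them.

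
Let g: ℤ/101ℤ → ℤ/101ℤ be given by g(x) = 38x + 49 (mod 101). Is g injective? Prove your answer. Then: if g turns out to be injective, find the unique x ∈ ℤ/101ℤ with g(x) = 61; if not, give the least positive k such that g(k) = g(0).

96

Suppose g(s) = g(t) in ℤ/101ℤ. Then 38s + 49 ≡ 38t + 49 (mod 101), thus 38(s − t) ≡ 0 (mod 101).
Since gcd(38, 101) = 1, 38 is invertible modulo 101, thus s − t ≡ 0 (mod 101), i.e. s = t.
Therefore g is injective.
We now compute 38⁻¹ mod 101 explicitly. Euclid's algorithm: 101 = 2·38 + 25, 38 = 1·25 + 13, 25 = 1·13 + 12, 13 = 1·12 + 1; back-substituting gives 1 = 8·38 − 3·101, so 38⁻¹ ≡ 8 (mod 101).
Since g is injective, we compute g⁻¹(61): solve 38x + 49 ≡ 61 (mod 101), i.e. 38x ≡ 12 (mod 101).
Multiplying by 38⁻¹ = 8 gives x ≡ 8·12 = 96 ≡ 96 (mod 101).
Check: g(96) = 38·96 + 49 = 3697 = 36·101 + 61 ≡ 61 (mod 101).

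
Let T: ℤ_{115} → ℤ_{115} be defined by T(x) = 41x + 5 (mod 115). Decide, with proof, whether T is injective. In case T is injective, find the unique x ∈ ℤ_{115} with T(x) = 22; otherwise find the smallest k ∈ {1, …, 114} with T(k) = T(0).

107

Recall that T is injective when T(u) = T(v) forces u = v.
If T(u) = T(v), then 41u ≡ 41v (mod 115). Because gcd(41, 115) = 1, we may cancel 41 to get u ≡ v (mod 115).
So T is injective.
We now compute 41⁻¹ mod 115 explicitly. Euclid's algorithm: 115 = 2·41 + 33, 41 = 1·33 + 8, 33 = 4·8 + 1; back-substituting gives 1 = 101·41 − 36·115, so 41⁻¹ ≡ 101 (mod 115).
Since T is injective, we find T⁻¹(22): we need 41x ≡ 22 − 5 ≡ 17 (mod 115). Using 41⁻¹ = 101: x ≡ 101·17 = 1717 = 14·115 + 107, so x = 107.
Check: T(107) = 41·107 + 5 = 4392 = 38·115 + 22 ≡ 22 (mod 115).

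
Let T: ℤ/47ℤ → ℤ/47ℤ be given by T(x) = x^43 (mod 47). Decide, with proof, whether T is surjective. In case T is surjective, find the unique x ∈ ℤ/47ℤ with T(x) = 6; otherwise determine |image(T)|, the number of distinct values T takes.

2

Since 47 is prime, the nonzero elements of ℤ/47ℤ form a cyclic group of order 46.
As gcd(43, 46) = 1, raising to the 43rd power is a bijection on this group: if u^43 ≡ v^43 then (uv^{−1})^43 = 1, and the only element of order dividing gcd(43, 46) = 1 is 1, so u = v.
With T(0) = 0 this makes T injective on all of ℤ/47ℤ, hence bijective (finite equal-size domain and codomain). In particular T is surjective.
Since T is surjective, we find the preimage of 6. The inverse of x ↦ x^43 on (ℤ/47ℤ)^× is x ↦ x^15, because 43·15 = 645 = 14·46 + 1 ≡ 1 (mod 46) and x^{46} = 1 for x ≠ 0 (Fermat). So T⁻¹(6) = 6^15 mod 47.
Repeated squaring mod 47: 6^1 ≡ 6, 6^2 ≡ 6² = 36, 6^4 ≡ 36² = 1296 ≡ 27, 6^8 ≡ 27² = 729 ≡ 24. Since 15 = 8 + 4 + 2 + 1, 6^15 ≡ 24·27·36·6: 24·27 = 648 ≡ 37, then 37·36 = 1332 ≡ 16, then 16·6 = 96 ≡ 2. So 6^15 ≡ 2 (mod 47).
Hence T⁻¹(6) = 2.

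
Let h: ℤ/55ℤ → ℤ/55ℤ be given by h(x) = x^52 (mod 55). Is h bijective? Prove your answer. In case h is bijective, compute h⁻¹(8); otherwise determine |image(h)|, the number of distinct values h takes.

h(4): Repeated squaring mod 55: 4^1 ≡ 4, 4^2 ≡ 4² = 16, 4^4 ≡ 16² = 256 ≡ 36, 4^8 ≡ 36² = 1296 ≡ 31, 4^16 ≡ 31² = 961 ≡ 26, 4^32 ≡ 26² = 676 ≡ 16. Since 52 = 32 + 16 + 4, 4^52 ≡ 16·26·36: 16·26 = 416 ≡ 31, then 31·36 = 1116 ≡ 16. So 4^52 ≡ 16 (mod 55).
h(7): Repeated squaring mod 55: 7^1 ≡ 7, 7^2 ≡ 7² = 49, 7^4 ≡ 49² = 2401 ≡ 36, 7^8 ≡ 36² = 1296 ≡ 31, 7^16 ≡ 31² = 961 ≡ 26, 7^32 ≡ 26² = 676 ≡ 16. Since 52 = 32 + 16 + 4, 7^52 ≡ 16·26·36: 16·26 = 416 ≡ 31, then 31·36 = 1116 ≡ 16. So 7^52 ≡ 16 (mod 55).
So h(4) = h(7) = 16 while 4 ≠ 7, so h is not injective, hence not bijective.
Since h is not bijective, we determine |image(h)|. Computing x^52 mod 55 for each x (by repeated squaring, reducing mod 55 at every step), the values h(0), h(1), …, h(54) are: 0, 1, 26, 31, 16, 25, 36, 16, 31, 26, 45, 11, 1, 26, 31, 5, 36, 36, 16, 31, 15, 1, 11, 1, 26, 20, 16, 36, 36, 16, 20, 26, 1, 11, 1, 15, 31, 16, 36, 36, 5, 31, 26, 1, 11, 45, 26, 31, 16, 36, 25, 16, 31, 26, 1.
The distinct values are {0, 1, 5, 11, 15, 16, 20, 25, 26, 31, 36, 45}; there are 12 of them.

12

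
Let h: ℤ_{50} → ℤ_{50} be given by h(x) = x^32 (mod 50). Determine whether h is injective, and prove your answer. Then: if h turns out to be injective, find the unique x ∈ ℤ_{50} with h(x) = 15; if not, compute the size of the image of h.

12

h(1) = 1^32 = 1.
h(7): Repeated squaring mod 50: 7^1 ≡ 7, 7^2 ≡ 7² = 49, 7^4 ≡ 49² = 2401 ≡ 1, 7^8 ≡ 1² = 1, 7^16 ≡ 1² = 1, 7^32 ≡ 1² = 1. So 7^32 ≡ 1 (mod 50).
So h(1) = h(7) = 1 while 1 ≠ 7, thus h is not injective.
Since h is not injective, we determine |image(h)|. Computing x^32 mod 50 for each x (by repeated squaring, reducing mod 50 at every step), the values h(0), h(1), …, h(49) are: 0, 1, 46, 41, 16, 25, 36, 1, 36, 31, 0, 21, 6, 31, 46, 25, 6, 11, 26, 11, 0, 41, 16, 21, 26, 25, 26, 21, 16, 41, 0, 11, 26, 11, 6, 25, 46, 31, 6, 21, 0, 31, 36, 1, 36, 25, 16, 41, 46, 1.
The distinct values are {0, 1, 6, 11, 16, 21, 25, 26, 31, 36, 41, 46}; there are 12 of them.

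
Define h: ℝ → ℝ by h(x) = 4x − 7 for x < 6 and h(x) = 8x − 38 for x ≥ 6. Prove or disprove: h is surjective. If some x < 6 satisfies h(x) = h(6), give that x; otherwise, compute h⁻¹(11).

Both pieces are strictly increasing (slopes 4 and 8), so each is injective on its own interval.
The left piece maps (−∞, 6) onto (−∞, 17); the right piece maps [6, ∞) onto [10, ∞).
The union (−∞, 17) ∪ [10, ∞) covers ℝ, so h is surjective.
For the follow-up: the images overlap, so an x < 6 with h(x) = h(6) exists. h(6) = 10; solving 4x − 7 = 10 for x < 6 gives x = (10 + 7)/4 = 17/4.

17/4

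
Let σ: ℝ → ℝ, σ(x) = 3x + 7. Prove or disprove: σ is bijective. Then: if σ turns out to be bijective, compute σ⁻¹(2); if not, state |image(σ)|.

-5/3

Suppose σ(s) = σ(t). Then 3s + 7 = 3t + 7, thus 3s = 3t, therefore s = t.
For any y ∈ ℝ, x = (y − 7)/3 satisfies σ(x) = y.
Therefore σ is bijective.
Since σ is bijective, we compute σ⁻¹(2) = (2 − 7)/3 = −5/3.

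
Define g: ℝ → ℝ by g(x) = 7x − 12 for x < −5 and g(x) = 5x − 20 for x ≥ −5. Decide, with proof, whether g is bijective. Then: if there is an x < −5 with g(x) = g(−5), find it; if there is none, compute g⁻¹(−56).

Both pieces are strictly increasing (slopes 7 and 5), so each is injective on its own interval.
The left piece maps (−∞, −5) onto (−∞, −47); the right piece maps [−5, ∞) onto [−45, ∞).
The images leave a gap (−47 has no preimage), so g is not surjective, hence not bijective.
Because the two images are disjoint, no x < −5 has g(x) = g(−5), so we compute g⁻¹(−56): −56 lies in (−∞, −47), so solve 7x − 12 = −56: x = (−56 + 12)/7 = −44/7.

-44/7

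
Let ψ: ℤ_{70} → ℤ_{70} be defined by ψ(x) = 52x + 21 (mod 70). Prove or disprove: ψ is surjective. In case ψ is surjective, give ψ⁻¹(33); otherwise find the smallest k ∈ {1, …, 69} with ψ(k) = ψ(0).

35

Recall that surjectivity means every element of the codomain has a preimage under ψ.
Since gcd(52, 70) = 2, we have 52x ≡ 0 (mod 2) for all x, so ψ(x) ≡ 1 (mod 2).
But 0 ≢ 1 (mod 2), so 0 ∈ ℤ_{70} has no preimage. Hence ψ is not surjective.
Since ψ is not surjective, we find the least positive k with ψ(k) = ψ(0): this means 52k ≡ 0 (mod 70), i.e. 70 ∣ 52k. Since gcd(52, 70) = 2, dividing through by 2 this holds exactly when 35 ∣ 26k, and as gcd(26, 35) = 1, exactly when 35 ∣ k.
The smallest positive such k is 35.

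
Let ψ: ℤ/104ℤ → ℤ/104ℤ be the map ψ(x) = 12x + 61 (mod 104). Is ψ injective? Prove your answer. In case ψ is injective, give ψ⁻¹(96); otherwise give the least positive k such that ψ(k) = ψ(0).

Recall that ψ is injective when ψ(a) = ψ(b) forces a = b.
We have gcd(12, 104) = 4 > 1. Taking a = 0 and b = 26: ψ(0) = 61 and ψ(26) = 12·26 + 61 = 373 ≡ 61 (mod 104).
So ψ(0) = ψ(26) while 0 ≠ 26, thus ψ is not injective.
Since ψ is not injective, we find the least positive k with ψ(k) = ψ(0): this means 12k ≡ 0 (mod 104), i.e. 104 ∣ 12k. Since gcd(12, 104) = 4, dividing through by 4 this holds exactly when 26 ∣ 3k, and as gcd(3, 26) = 1, exactly when 26 ∣ k.
The smallest positive such k is 26.

26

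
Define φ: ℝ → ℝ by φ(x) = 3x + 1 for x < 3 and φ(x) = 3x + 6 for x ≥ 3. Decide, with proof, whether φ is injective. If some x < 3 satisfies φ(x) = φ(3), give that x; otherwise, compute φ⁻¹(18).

Both pieces are strictly increasing (slopes 3 and 3), so each is injective on its own interval.
The left piece maps (−∞, 3) onto (−∞, 10); the right piece maps [3, ∞) onto [15, ∞).
These images are disjoint, so no value is attained by both pieces. Thus φ is injective.
Because the two images are disjoint, no x < 3 has φ(x) = φ(3), so we compute φ⁻¹(18): 18 lies in [15, ∞), so solve 3x + 6 = 18: x = (18 − 6)/3 = 4.

4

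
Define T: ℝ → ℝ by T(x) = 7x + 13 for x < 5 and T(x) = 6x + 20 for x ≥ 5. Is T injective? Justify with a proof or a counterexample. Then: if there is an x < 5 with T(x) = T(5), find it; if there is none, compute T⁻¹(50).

5

Both pieces are strictly increasing (slopes 7 and 6), so each is injective on its own interval.
The left piece maps (−∞, 5) onto (−∞, 48); the right piece maps [5, ∞) onto [50, ∞).
These images are disjoint, so no value is attained by both pieces. So T is injective.
Because the two images are disjoint, no x < 5 has T(x) = T(5), so we compute T⁻¹(50): 50 lies in [50, ∞), so solve 6x + 20 = 50: x = (50 − 20)/6 = 5.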